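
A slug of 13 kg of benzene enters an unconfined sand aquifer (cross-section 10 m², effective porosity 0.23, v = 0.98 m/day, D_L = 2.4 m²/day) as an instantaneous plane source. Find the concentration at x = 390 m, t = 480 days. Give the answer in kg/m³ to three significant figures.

0.0116 kg/m³

For an instantaneous plane source, C(x,t) = M/(n_e·A·√(4πDt)) · exp(−(x−vt)²/(4Dt)), with n_e·A the pore (flow) area.
Plume center vt = 0.98 × 480 = 470.4 m, so the well at 390 m is 80.4 m upgradient of the peak.
√(4πDt) = 120.3 m, giving peak height M/(n_e·A·√(4πDt)) = 13/(0.23 × 10 × 120.3) = 0.04698 kg/m³.
(x−vt)²/(4Dt) = (-80.4)²/(4 × 2.4 × 480) = 1.403; exp(−1.403) = 0.2459.
C = 0.04698 × 0.2459 = 0.0116 kg/m³.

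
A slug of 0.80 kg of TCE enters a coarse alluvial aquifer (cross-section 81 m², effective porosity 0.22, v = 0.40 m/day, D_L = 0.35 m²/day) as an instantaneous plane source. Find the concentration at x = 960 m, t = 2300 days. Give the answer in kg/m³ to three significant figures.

For an instantaneous plane source, C(x,t) = M/(n_e·A·√(4πDt)) · exp(−(x−vt)²/(4Dt)), with n_e·A the pore (flow) area.
Plume center vt = 0.40 × 2300 = 920 m, so the well at 960 m is 40 m downgradient of the peak.
√(4πDt) = 100.6 m, giving peak height M/(n_e·A·√(4πDt)) = 0.80/(0.22 × 81 × 100.6) = 0.0004463 kg/m³.
(x−vt)²/(4Dt) = (40)²/(4 × 0.35 × 2300) = 0.4969; exp(−0.4969) = 0.6084.
C = 0.0004463 × 0.6084 = 0.000272 kg/m³.

0.000272 kg/m³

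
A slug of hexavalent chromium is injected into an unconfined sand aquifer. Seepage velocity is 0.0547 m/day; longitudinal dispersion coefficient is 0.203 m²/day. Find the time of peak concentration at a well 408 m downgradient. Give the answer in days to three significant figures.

For the 1D instantaneous-source solution, setting ∂C/∂t = 0 at fixed x gives v²t² + 2Dt − x² = 0, so t = (√(D² + v²x²) − D)/v².
√(D² + v²x²) = √(0.203² + 0.0547² × 408²) = 22.32; v² = 0.00299209.
t = (22.32 − 0.203)/0.00299209 = 7390 days (vs. the pure-advection estimate x/v = 7460 d).

7390 days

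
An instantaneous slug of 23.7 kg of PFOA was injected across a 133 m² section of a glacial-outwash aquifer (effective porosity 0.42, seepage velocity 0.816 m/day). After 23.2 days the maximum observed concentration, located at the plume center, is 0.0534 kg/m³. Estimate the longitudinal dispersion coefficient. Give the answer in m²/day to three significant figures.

0.217 m²/day

At the plume center C_max = M/(n_e·A·√(4πDt)), so D = M²/(4πt·(n_e·A·C_max)²).
n_e·A·C_max = 0.42 × 133 × 0.0534 = 2.983 kg/m.
D = 23.7²/(4π × 23.2 × 2.983²) = 0.217 m²/day.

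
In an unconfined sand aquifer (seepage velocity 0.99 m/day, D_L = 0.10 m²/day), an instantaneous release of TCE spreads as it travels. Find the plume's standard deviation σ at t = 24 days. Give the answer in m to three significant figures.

2.19 m

Dispersive spreading gives a Gaussian with σ² = 2Dt; advection only shifts the center.
σ = √(2 × 0.10 × 24) = 2.19 m.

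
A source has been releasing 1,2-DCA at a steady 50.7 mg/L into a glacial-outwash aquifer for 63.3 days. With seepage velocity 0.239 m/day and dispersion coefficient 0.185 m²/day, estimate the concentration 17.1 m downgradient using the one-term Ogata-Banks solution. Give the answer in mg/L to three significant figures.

17.3 mg/L

For a continuous step input, C/C₀ ≈ ½·erfc((x−vt)/(2√(Dt))).
vt = 0.239 × 63.3 = 15.1287 m and 2√(Dt) = 2√(0.185 × 63.3) = 6.844 m.
Argument (x−vt)/(2√(Dt)) = (17.1 − 15.1287)/6.844 = 0.2880; ½·erfc(0.2880) = 0.3419.
C = 50.7 × 0.3419 = 17.3 mg/L.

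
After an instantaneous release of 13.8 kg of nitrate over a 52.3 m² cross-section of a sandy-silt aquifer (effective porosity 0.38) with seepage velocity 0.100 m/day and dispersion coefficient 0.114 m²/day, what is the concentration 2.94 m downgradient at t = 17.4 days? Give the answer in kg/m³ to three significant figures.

0.116 kg/m³

For an instantaneous plane source, C(x,t) = M/(n_e·A·√(4πDt)) · exp(−(x−vt)²/(4Dt)), with n_e·A the pore (flow) area.
Plume center vt = 0.100 × 17.4 = 1.74 m, so the well at 2.94 m is 1.2 m downgradient of the peak.
√(4πDt) = 4.993 m, giving peak height M/(n_e·A·√(4πDt)) = 13.8/(0.38 × 52.3 × 4.993) = 0.1391 kg/m³.
(x−vt)²/(4Dt) = (1.2)²/(4 × 0.114 × 17.4) = 0.1815; exp(−0.1815) = 0.8340.
C = 0.1391 × 0.8340 = 0.116 kg/m³.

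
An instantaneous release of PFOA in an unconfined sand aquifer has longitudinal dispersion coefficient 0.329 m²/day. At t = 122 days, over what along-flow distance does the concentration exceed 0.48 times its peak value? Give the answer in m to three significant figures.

21.7 m

The plume is Gaussian with σ = √(2Dt) = √(2 × 0.329 × 122) = 8.960 m.
C/C_peak = exp(−Δx²/(2σ²)) = 0.48 ⇒ Δx = σ·√(−2 ln 0.48) = 8.960 × 1.212 = 10.86 m.
Width = 2Δx = 21.7 m.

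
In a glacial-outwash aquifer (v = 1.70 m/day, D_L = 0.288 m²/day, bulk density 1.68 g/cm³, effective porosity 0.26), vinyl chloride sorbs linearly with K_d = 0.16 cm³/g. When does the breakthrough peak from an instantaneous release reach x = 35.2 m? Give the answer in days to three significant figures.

41.9 days

Retardation factor R = 1 + ρ_b·K_d/n = 1 + 1.68 × 0.16/0.26 = 2.034.
Sorption retards both mechanisms: v_R = v/R = 0.8358 m/day, D_R = D/R = 0.1416 m²/day.
Peak time from v_R²t² + 2D_R t − x² = 0: t = (√(D_R² + v_R²x²) − D_R)/v_R².
√(D_R² + v_R²x²) = √(0.1416² + 0.8358² × 35.2²) = 29.42; v_R² = 0.6986.
t = (29.42 − 0.1416)/0.6986 = 41.9 days.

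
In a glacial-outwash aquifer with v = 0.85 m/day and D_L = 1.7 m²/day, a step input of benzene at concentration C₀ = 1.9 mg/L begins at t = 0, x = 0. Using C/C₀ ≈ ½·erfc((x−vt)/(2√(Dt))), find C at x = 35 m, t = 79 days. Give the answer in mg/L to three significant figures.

1.85 mg/L

For a continuous step input, C/C₀ ≈ ½·erfc((x−vt)/(2√(Dt))).
vt = 0.85 × 79 = 67.15 m and 2√(Dt) = 2√(1.7 × 79) = 23.18 m.
Argument (x−vt)/(2√(Dt)) = (35 − 67.15)/23.18 = -1.387; ½·erfc(-1.387) = 0.9751.
C = 1.9 × 0.9751 = 1.85 mg/L.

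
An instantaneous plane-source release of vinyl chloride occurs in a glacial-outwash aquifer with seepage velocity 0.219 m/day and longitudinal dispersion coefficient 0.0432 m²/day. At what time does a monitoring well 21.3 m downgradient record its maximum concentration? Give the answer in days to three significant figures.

For the 1D instantaneous-source solution, setting ∂C/∂t = 0 at fixed x gives v²t² + 2Dt − x² = 0, so t = (√(D² + v²x²) − D)/v².
√(D² + v²x²) = √(0.0432² + 0.219² × 21.3²) = 4.665; v² = 0.047961.
t = (4.665 − 0.0432)/0.047961 = 96.4 days (vs. the pure-advection estimate x/v = 97.3 d).

96.4 days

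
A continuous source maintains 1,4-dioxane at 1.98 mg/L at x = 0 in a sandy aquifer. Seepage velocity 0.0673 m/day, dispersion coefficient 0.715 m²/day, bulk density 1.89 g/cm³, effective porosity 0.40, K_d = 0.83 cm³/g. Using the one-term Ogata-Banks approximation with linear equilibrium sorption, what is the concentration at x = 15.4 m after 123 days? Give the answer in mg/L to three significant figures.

Retardation factor R = 1 + ρ_b·K_d/n = 1 + 1.89 × 0.83/0.40 = 4.922.
Sorption retards both mechanisms: v_R = v/R = 0.01367 m/day, D_R = D/R = 0.1453 m²/day.
v_R·t = 0.01367 × 123 = 1.68141 m; 2√(D_R t) = 8.455 m; argument = (15.4 − 1.68141)/8.455 = 1.623.
C = C₀ × ½·erfc(1.623) = 1.98 × 0.01086 = 0.0215 mg/L.

0.0215 mg/L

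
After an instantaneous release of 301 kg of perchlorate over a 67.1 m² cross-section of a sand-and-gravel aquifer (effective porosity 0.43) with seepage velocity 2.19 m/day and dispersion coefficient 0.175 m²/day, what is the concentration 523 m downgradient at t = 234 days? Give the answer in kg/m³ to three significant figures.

For an instantaneous plane source, C(x,t) = M/(n_e·A·√(4πDt)) · exp(−(x−vt)²/(4Dt)), with n_e·A the pore (flow) area.
Plume center vt = 2.19 × 234 = 512.46 m, so the well at 523 m is 10.54 m downgradient of the peak.
√(4πDt) = 22.68 m, giving peak height M/(n_e·A·√(4πDt)) = 301/(0.43 × 67.1 × 22.68) = 0.4600 kg/m³.
(x−vt)²/(4Dt) = (10.54)²/(4 × 0.175 × 234) = 0.6782; exp(−0.6782) = 0.5075.
C = 0.4600 × 0.5075 = 0.233 kg/m³.

0.233 kg/m³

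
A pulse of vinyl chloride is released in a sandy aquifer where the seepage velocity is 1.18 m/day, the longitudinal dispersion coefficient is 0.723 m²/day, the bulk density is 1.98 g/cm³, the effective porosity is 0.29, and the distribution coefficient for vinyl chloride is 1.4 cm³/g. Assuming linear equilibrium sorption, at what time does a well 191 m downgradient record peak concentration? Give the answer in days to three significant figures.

Retardation factor R = 1 + ρ_b·K_d/n = 1 + 1.98 × 1.4/0.29 = 10.56.
Sorption retards both mechanisms: v_R = v/R = 0.1117 m/day, D_R = D/R = 0.06847 m²/day.
Peak time from v_R²t² + 2D_R t − x² = 0: t = (√(D_R² + v_R²x²) − D_R)/v_R².
√(D_R² + v_R²x²) = √(0.06847² + 0.1117² × 191²) = 21.33; v_R² = 0.01248.
t = (21.33 − 0.06847)/0.01248 = 1700 days.

1700 days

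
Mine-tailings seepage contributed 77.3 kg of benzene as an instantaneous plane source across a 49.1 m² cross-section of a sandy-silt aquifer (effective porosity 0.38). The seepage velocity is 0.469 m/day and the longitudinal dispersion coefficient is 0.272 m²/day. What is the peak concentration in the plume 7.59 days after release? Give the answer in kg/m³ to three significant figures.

0.813 kg/m³

The peak of an instantaneous 1D plume sits at x = vt; there the Gaussian factor is 1 and C_max = M/(n_e·A·√(4πDt)), where n_e·A is the pore area the mass is dissolved in.
√(4πDt) = √(4π × 0.272 × 7.59) = 5.093 m, so C_max = 77.3/(0.38 × 49.1 × 5.093) = 0.813 kg/m³.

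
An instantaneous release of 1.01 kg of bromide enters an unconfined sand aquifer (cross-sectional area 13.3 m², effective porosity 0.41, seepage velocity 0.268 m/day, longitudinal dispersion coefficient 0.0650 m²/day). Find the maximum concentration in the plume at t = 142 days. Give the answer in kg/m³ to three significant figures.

The peak of an instantaneous 1D plume sits at x = vt; there the Gaussian factor is 1 and C_max = M/(n_e·A·√(4πDt)), where n_e·A is the pore area the mass is dissolved in.
√(4πDt) = √(4π × 0.0650 × 142) = 10.77 m, so C_max = 1.01/(0.41 × 13.3 × 10.77) = 0.0172 kg/m³.

0.0172 kg/m³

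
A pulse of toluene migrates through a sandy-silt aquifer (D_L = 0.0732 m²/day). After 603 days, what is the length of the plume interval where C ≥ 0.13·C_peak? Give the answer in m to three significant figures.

The plume is Gaussian with σ = √(2Dt) = √(2 × 0.0732 × 603) = 9.396 m.
C/C_peak = exp(−Δx²/(2σ²)) = 0.13 ⇒ Δx = σ·√(−2 ln 0.13) = 9.396 × 2.020 = 18.98 m.
Width = 2Δx = 38.0 m.

38.0 m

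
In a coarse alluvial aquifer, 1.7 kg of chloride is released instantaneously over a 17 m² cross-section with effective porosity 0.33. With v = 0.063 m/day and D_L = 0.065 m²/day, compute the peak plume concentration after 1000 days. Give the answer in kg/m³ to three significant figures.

The peak of an instantaneous 1D plume sits at x = vt; there the Gaussian factor is 1 and C_max = M/(n_e·A·√(4πDt)), where n_e·A is the pore area the mass is dissolved in.
√(4πDt) = √(4π × 0.065 × 1000) = 28.58 m, so C_max = 1.7/(0.33 × 17 × 28.58) = 0.0106 kg/m³.

0.0106 kg/m³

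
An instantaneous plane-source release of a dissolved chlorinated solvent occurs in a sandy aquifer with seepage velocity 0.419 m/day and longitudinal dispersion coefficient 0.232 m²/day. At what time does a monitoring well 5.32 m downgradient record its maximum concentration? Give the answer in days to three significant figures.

For the 1D instantaneous-source solution, setting ∂C/∂t = 0 at fixed x gives v²t² + 2Dt − x² = 0, so t = (√(D² + v²x²) − D)/v².
√(D² + v²x²) = √(0.232² + 0.419² × 5.32²) = 2.241; v² = 0.175561.
t = (2.241 − 0.232)/0.175561 = 11.4 days (vs. the pure-advection estimate x/v = 12.7 d).

11.4 days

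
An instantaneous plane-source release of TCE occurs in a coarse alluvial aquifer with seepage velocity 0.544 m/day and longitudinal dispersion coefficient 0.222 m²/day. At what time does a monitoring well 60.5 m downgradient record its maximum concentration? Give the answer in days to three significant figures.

For the 1D instantaneous-source solution, setting ∂C/∂t = 0 at fixed x gives v²t² + 2Dt − x² = 0, so t = (√(D² + v²x²) − D)/v².
√(D² + v²x²) = √(0.222² + 0.544² × 60.5²) = 32.91; v² = 0.295936.
t = (32.91 − 0.222)/0.295936 = 110 days (vs. the pure-advection estimate x/v = 111 d).

110 days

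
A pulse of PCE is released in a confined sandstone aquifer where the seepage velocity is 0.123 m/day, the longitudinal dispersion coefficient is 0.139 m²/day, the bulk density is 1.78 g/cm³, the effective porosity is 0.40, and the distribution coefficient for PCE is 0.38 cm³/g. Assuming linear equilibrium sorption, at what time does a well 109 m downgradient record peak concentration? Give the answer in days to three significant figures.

2360 days

Retardation factor R = 1 + ρ_b·K_d/n = 1 + 1.78 × 0.38/0.40 = 2.691.
Sorption retards both mechanisms: v_R = v/R = 0.04571 m/day, D_R = D/R = 0.05165 m²/day.
Peak time from v_R²t² + 2D_R t − x² = 0: t = (√(D_R² + v_R²x²) − D_R)/v_R².
√(D_R² + v_R²x²) = √(0.05165² + 0.04571² × 109²) = 4.983; v_R² = 0.002089.
t = (4.983 − 0.05165)/0.002089 = 2360 days.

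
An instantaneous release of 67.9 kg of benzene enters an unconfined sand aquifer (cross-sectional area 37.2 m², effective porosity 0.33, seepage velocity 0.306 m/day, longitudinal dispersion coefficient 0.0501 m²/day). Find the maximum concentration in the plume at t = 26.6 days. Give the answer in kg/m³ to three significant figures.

1.35 kg/m³

The peak of an instantaneous 1D plume sits at x = vt; there the Gaussian factor is 1 and C_max = M/(n_e·A·√(4πDt)), where n_e·A is the pore area the mass is dissolved in.
√(4πDt) = √(4π × 0.0501 × 26.6) = 4.092 m, so C_max = 67.9/(0.33 × 37.2 × 4.092) = 1.35 kg/m³.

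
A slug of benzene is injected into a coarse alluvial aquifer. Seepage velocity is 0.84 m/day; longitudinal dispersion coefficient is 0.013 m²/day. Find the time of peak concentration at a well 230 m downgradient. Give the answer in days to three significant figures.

274 days

For the 1D instantaneous-source solution, setting ∂C/∂t = 0 at fixed x gives v²t² + 2Dt − x² = 0, so t = (√(D² + v²x²) − D)/v².
√(D² + v²x²) = √(0.013² + 0.84² × 230²) = 193.2; v² = 0.7056.
t = (193.2 − 0.013)/0.7056 = 274 days (vs. the pure-advection estimate x/v = 274 d).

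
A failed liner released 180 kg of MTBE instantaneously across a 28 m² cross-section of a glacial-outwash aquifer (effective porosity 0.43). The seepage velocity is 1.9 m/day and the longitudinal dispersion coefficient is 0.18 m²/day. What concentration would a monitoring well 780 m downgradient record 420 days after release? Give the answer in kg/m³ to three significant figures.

0.166 kg/m³

For an instantaneous plane source, C(x,t) = M/(n_e·A·√(4πDt)) · exp(−(x−vt)²/(4Dt)), with n_e·A the pore (flow) area.
Plume center vt = 1.9 × 420 = 798 m, so the well at 780 m is 18 m upgradient of the peak.
√(4πDt) = 30.82 m, giving peak height M/(n_e·A·√(4πDt)) = 180/(0.43 × 28 × 30.82) = 0.4851 kg/m³.
(x−vt)²/(4Dt) = (-18)²/(4 × 0.18 × 420) = 1.071; exp(−1.071) = 0.3427.
C = 0.4851 × 0.3427 = 0.166 kg/m³.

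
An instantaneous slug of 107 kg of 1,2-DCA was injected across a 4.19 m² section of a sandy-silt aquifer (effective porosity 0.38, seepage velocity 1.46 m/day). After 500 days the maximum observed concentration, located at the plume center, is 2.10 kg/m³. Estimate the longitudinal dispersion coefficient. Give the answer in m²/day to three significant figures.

At the plume center C_max = M/(n_e·A·√(4πDt)), so D = M²/(4πt·(n_e·A·C_max)²).
n_e·A·C_max = 0.38 × 4.19 × 2.10 = 3.344 kg/m.
D = 107²/(4π × 500 × 3.344²) = 0.163 m²/day.

0.163 m²/day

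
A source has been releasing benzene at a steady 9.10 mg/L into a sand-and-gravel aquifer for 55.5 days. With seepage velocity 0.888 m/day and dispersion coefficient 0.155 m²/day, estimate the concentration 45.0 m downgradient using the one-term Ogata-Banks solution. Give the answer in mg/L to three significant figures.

For a continuous step input, C/C₀ ≈ ½·erfc((x−vt)/(2√(Dt))).
vt = 0.888 × 55.5 = 49.284 m and 2√(Dt) = 2√(0.155 × 55.5) = 5.866 m.
Argument (x−vt)/(2√(Dt)) = (45.0 − 49.284)/5.866 = -0.7303; ½·erfc(-0.7303) = 0.8492.
C = 9.10 × 0.8492 = 7.73 mg/L.

7.73 mg/L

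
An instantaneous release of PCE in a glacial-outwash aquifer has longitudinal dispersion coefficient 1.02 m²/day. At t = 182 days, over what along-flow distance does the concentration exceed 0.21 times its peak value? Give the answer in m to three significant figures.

The plume is Gaussian with σ = √(2Dt) = √(2 × 1.02 × 182) = 19.27 m.
C/C_peak = exp(−Δx²/(2σ²)) = 0.21 ⇒ Δx = σ·√(−2 ln 0.21) = 19.27 × 1.767 = 34.05 m.
Width = 2Δx = 68.1 m.

68.1 m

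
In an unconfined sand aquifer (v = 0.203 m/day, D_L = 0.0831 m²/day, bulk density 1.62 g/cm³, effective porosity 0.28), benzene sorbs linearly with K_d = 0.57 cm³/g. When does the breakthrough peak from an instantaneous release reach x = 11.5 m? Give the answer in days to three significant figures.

235 days

Retardation factor R = 1 + ρ_b·K_d/n = 1 + 1.62 × 0.57/0.28 = 4.298.
Sorption retards both mechanisms: v_R = v/R = 0.04723 m/day, D_R = D/R = 0.01933 m²/day.
Peak time from v_R²t² + 2D_R t − x² = 0: t = (√(D_R² + v_R²x²) − D_R)/v_R².
√(D_R² + v_R²x²) = √(0.01933² + 0.04723² × 11.5²) = 0.5435; v_R² = 0.002231.
t = (0.5435 − 0.01933)/0.002231 = 235 days.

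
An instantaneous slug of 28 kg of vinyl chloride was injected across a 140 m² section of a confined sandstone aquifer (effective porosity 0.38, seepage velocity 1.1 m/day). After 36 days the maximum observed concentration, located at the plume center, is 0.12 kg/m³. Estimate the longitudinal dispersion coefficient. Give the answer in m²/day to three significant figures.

At the plume center C_max = M/(n_e·A·√(4πDt)), so D = M²/(4πt·(n_e·A·C_max)²).
n_e·A·C_max = 0.38 × 140 × 0.12 = 6.384 kg/m.
D = 28²/(4π × 36 × 6.384²) = 0.0425 m²/day.

0.0425 m²/day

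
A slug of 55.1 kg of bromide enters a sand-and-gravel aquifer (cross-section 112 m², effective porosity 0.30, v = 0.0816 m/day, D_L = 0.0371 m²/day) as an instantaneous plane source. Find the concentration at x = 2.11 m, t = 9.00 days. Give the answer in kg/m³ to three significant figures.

For an instantaneous plane source, C(x,t) = M/(n_e·A·√(4πDt)) · exp(−(x−vt)²/(4Dt)), with n_e·A the pore (flow) area.
Plume center vt = 0.0816 × 9.00 = 0.7344 m, so the well at 2.11 m is 1.3756 m downgradient of the peak.
√(4πDt) = 2.048 m, giving peak height M/(n_e·A·√(4πDt)) = 55.1/(0.30 × 112 × 2.048) = 0.8007 kg/m³.
(x−vt)²/(4Dt) = (1.3756)²/(4 × 0.0371 × 9.00) = 1.417; exp(−1.417) = 0.2424.
C = 0.8007 × 0.2424 = 0.194 kg/m³.

0.194 kg/m³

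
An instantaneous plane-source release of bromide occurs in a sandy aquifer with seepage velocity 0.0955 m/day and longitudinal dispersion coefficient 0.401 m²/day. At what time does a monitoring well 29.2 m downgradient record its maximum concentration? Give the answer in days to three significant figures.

265 days

For the 1D instantaneous-source solution, setting ∂C/∂t = 0 at fixed x gives v²t² + 2Dt − x² = 0, so t = (√(D² + v²x²) − D)/v².
√(D² + v²x²) = √(0.401² + 0.0955² × 29.2²) = 2.817; v² = 0.00912025.
t = (2.817 − 0.401)/0.00912025 = 265 days (vs. the pure-advection estimate x/v = 306 d).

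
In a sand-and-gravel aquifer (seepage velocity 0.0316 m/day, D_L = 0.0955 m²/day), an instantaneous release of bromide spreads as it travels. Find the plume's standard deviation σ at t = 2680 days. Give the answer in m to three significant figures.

22.6 m

Dispersive spreading gives a Gaussian with σ² = 2Dt; advection only shifts the center.
σ = √(2 × 0.0955 × 2680) = 22.6 m.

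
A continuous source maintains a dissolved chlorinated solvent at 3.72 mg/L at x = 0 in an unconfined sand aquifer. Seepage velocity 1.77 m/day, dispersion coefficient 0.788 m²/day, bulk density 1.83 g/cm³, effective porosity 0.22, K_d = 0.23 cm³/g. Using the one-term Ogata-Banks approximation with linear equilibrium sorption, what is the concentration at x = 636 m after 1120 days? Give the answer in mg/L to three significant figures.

Retardation factor R = 1 + ρ_b·K_d/n = 1 + 1.83 × 0.23/0.22 = 2.913.
Sorption retards both mechanisms: v_R = v/R = 0.6076 m/day, D_R = D/R = 0.2705 m²/day.
v_R·t = 0.6076 × 1120 = 680.512 m; 2√(D_R t) = 34.81 m; argument = (636 − 680.512)/34.81 = -1.279.
C = C₀ × ½·erfc(-1.279) = 3.72 × 0.9648 = 3.59 mg/L.

3.59 mg/L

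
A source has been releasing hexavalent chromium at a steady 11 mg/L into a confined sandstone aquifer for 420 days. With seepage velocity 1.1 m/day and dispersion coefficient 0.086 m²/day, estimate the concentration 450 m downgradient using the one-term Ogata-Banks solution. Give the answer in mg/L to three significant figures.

For a continuous step input, C/C₀ ≈ ½·erfc((x−vt)/(2√(Dt))).
vt = 1.1 × 420 = 462 m and 2√(Dt) = 2√(0.086 × 420) = 12.02 m.
Argument (x−vt)/(2√(Dt)) = (450 − 462)/12.02 = -0.9983; ½·erfc(-0.9983) = 0.9210.
C = 11 × 0.9210 = 10.1 mg/L.

10.1 mg/L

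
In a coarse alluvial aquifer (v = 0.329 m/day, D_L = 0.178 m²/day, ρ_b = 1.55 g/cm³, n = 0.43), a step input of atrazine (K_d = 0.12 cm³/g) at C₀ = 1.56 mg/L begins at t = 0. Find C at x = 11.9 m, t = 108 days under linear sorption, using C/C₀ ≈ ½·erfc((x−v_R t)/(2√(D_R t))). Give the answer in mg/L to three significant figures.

1.55 mg/L

Retardation factor R = 1 + ρ_b·K_d/n = 1 + 1.55 × 0.12/0.43 = 1.433.
Sorption retards both mechanisms: v_R = v/R = 0.2296 m/day, D_R = D/R = 0.1242 m²/day.
v_R·t = 0.2296 × 108 = 24.7968 m; 2√(D_R t) = 7.325 m; argument = (11.9 − 24.7968)/7.325 = -1.761.
C = C₀ × ½·erfc(-1.761) = 1.56 × 0.9936 = 1.55 mg/L.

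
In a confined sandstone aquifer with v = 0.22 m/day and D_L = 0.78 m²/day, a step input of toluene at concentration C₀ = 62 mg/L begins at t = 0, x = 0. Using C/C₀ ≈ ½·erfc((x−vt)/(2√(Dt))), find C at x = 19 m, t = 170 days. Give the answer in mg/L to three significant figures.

For a continuous step input, C/C₀ ≈ ½·erfc((x−vt)/(2√(Dt))).
vt = 0.22 × 170 = 37.4 m and 2√(Dt) = 2√(0.78 × 170) = 23.03 m.
Argument (x−vt)/(2√(Dt)) = (19 − 37.4)/23.03 = -0.7990; ½·erfc(-0.7990) = 0.8708.
C = 62 × 0.8708 = 54.0 mg/L.

54.0 mg/L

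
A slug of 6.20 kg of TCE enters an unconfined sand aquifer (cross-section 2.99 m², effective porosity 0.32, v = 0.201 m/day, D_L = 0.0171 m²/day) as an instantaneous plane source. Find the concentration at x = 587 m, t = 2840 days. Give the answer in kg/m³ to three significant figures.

0.0684 kg/m³

For an instantaneous plane source, C(x,t) = M/(n_e·A·√(4πDt)) · exp(−(x−vt)²/(4Dt)), with n_e·A the pore (flow) area.
Plume center vt = 0.201 × 2840 = 570.84 m, so the well at 587 m is 16.16 m downgradient of the peak.
√(4πDt) = 24.70 m, giving peak height M/(n_e·A·√(4πDt)) = 6.20/(0.32 × 2.99 × 24.70) = 0.2623 kg/m³.
(x−vt)²/(4Dt) = (16.16)²/(4 × 0.0171 × 2840) = 1.344; exp(−1.344) = 0.2608.
C = 0.2623 × 0.2608 = 0.0684 kg/m³.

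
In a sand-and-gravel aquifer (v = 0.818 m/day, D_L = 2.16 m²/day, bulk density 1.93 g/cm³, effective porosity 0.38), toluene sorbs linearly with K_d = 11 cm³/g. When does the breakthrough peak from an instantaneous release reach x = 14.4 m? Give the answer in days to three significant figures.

Retardation factor R = 1 + ρ_b·K_d/n = 1 + 1.93 × 11/0.38 = 56.87.
Sorption retards both mechanisms: v_R = v/R = 0.01438 m/day, D_R = D/R = 0.03798 m²/day.
Peak time from v_R²t² + 2D_R t − x² = 0: t = (√(D_R² + v_R²x²) − D_R)/v_R².
√(D_R² + v_R²x²) = √(0.03798² + 0.01438² × 14.4²) = 0.2105; v_R² = 0.0002068.
t = (0.2105 − 0.03798)/0.0002068 = 834 days.

834 days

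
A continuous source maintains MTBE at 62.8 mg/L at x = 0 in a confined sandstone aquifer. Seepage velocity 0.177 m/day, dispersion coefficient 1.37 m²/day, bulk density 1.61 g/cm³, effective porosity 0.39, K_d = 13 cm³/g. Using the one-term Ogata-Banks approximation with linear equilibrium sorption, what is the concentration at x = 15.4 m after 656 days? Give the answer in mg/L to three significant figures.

0.647 mg/L

Retardation factor R = 1 + ρ_b·K_d/n = 1 + 1.61 × 13/0.39 = 54.67.
Sorption retards both mechanisms: v_R = v/R = 0.003238 m/day, D_R = D/R = 0.02506 m²/day.
v_R·t = 0.003238 × 656 = 2.124128 m; 2√(D_R t) = 8.109 m; argument = (15.4 − 2.124128)/8.109 = 1.637.
C = C₀ × ½·erfc(1.637) = 62.8 × 0.01030 = 0.647 mg/L.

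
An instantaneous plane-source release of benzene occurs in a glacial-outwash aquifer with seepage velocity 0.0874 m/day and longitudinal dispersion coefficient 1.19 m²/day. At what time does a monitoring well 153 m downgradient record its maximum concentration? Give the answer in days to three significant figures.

1600 days

For the 1D instantaneous-source solution, setting ∂C/∂t = 0 at fixed x gives v²t² + 2Dt − x² = 0, so t = (√(D² + v²x²) − D)/v².
√(D² + v²x²) = √(1.19² + 0.0874² × 153²) = 13.43; v² = 0.00763876.
t = (13.43 − 1.19)/0.00763876 = 1600 days (vs. the pure-advection estimate x/v = 1750 d).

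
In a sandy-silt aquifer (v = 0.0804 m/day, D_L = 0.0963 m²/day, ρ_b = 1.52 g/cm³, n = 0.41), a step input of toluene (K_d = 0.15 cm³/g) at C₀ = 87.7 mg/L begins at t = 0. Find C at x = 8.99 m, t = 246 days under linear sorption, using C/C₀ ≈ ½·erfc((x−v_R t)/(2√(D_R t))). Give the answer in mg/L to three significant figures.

Retardation factor R = 1 + ρ_b·K_d/n = 1 + 1.52 × 0.15/0.41 = 1.556.
Sorption retards both mechanisms: v_R = v/R = 0.05167 m/day, D_R = D/R = 0.06189 m²/day.
v_R·t = 0.05167 × 246 = 12.71082 m; 2√(D_R t) = 7.804 m; argument = (8.99 − 12.71082)/7.804 = -0.4768.
C = C₀ × ½·erfc(-0.4768) = 87.7 × 0.7499 = 65.8 mg/L.

65.8 mg/L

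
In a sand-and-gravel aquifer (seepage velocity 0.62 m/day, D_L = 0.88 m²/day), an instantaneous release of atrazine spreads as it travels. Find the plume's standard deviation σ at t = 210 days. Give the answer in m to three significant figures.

Dispersive spreading gives a Gaussian with σ² = 2Dt; advection only shifts the center.
σ = √(2 × 0.88 × 210) = 19.2 m.

19.2 m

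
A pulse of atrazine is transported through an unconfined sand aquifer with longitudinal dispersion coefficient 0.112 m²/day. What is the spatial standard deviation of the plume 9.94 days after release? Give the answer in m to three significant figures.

Dispersive spreading gives a Gaussian with σ² = 2Dt; advection only shifts the center.
σ = √(2 × 0.112 × 9.94) = 1.49 m.

1.49 m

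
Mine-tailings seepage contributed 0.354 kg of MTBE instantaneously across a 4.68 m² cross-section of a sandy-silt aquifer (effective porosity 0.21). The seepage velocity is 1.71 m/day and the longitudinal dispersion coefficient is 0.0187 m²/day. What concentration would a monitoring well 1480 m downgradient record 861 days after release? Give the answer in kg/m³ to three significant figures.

For an instantaneous plane source, C(x,t) = M/(n_e·A·√(4πDt)) · exp(−(x−vt)²/(4Dt)), with n_e·A the pore (flow) area.
Plume center vt = 1.71 × 861 = 1472.31 m, so the well at 1480 m is 7.69 m downgradient of the peak.
√(4πDt) = 14.22 m, giving peak height M/(n_e·A·√(4πDt)) = 0.354/(0.21 × 4.68 × 14.22) = 0.02533 kg/m³.
(x−vt)²/(4Dt) = (7.69)²/(4 × 0.0187 × 861) = 0.9182; exp(−0.9182) = 0.3992.
C = 0.02533 × 0.3992 = 0.0101 kg/m³.

0.0101 kg/m³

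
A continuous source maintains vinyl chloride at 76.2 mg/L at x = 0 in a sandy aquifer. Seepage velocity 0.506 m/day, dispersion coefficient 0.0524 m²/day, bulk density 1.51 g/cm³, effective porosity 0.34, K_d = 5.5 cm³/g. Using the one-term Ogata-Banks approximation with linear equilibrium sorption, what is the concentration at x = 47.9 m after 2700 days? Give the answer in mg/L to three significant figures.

Retardation factor R = 1 + ρ_b·K_d/n = 1 + 1.51 × 5.5/0.34 = 25.43.
Sorption retards both mechanisms: v_R = v/R = 0.01990 m/day, D_R = D/R = 0.002061 m²/day.
v_R·t = 0.01990 × 2700 = 53.73 m; 2√(D_R t) = 4.718 m; argument = (47.9 − 53.73)/4.718 = -1.236.
C = C₀ × ½·erfc(-1.236) = 76.2 × 0.9598 = 73.1 mg/L.

73.1 mg/L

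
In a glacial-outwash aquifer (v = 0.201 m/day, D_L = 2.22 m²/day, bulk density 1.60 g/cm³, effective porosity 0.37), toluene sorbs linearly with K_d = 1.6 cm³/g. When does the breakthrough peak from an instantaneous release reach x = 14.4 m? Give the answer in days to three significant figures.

280 days

Retardation factor R = 1 + ρ_b·K_d/n = 1 + 1.60 × 1.6/0.37 = 7.919.
Sorption retards both mechanisms: v_R = v/R = 0.02538 m/day, D_R = D/R = 0.2803 m²/day.
Peak time from v_R²t² + 2D_R t − x² = 0: t = (√(D_R² + v_R²x²) − D_R)/v_R².
√(D_R² + v_R²x²) = √(0.2803² + 0.02538² × 14.4²) = 0.4606; v_R² = 0.0006441.
t = (0.4606 − 0.2803)/0.0006441 = 280 days.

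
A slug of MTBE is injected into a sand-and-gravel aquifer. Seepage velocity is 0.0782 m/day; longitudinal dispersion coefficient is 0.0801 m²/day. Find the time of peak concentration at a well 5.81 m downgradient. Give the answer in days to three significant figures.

62.3 days

For the 1D instantaneous-source solution, setting ∂C/∂t = 0 at fixed x gives v²t² + 2Dt − x² = 0, so t = (√(D² + v²x²) − D)/v².
√(D² + v²x²) = √(0.0801² + 0.0782² × 5.81²) = 0.4613; v² = 0.00611524.
t = (0.4613 − 0.0801)/0.00611524 = 62.3 days (vs. the pure-advection estimate x/v = 74.3 d).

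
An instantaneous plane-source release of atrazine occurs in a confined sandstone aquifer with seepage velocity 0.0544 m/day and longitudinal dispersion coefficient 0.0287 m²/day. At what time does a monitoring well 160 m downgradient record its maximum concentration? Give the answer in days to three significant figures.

2930 days

For the 1D instantaneous-source solution, setting ∂C/∂t = 0 at fixed x gives v²t² + 2Dt − x² = 0, so t = (√(D² + v²x²) − D)/v².
√(D² + v²x²) = √(0.0287² + 0.0544² × 160²) = 8.704; v² = 0.00295936.
t = (8.704 − 0.0287)/0.00295936 = 2930 days (vs. the pure-advection estimate x/v = 2940 d).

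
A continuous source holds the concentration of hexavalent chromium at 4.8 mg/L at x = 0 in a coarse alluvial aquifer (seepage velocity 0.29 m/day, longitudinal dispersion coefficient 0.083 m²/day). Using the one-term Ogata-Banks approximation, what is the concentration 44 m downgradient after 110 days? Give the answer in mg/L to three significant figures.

0.0111 mg/L

For a continuous step input, C/C₀ ≈ ½·erfc((x−vt)/(2√(Dt))).
vt = 0.29 × 110 = 31.9 m and 2√(Dt) = 2√(0.083 × 110) = 6.043 m.
Argument (x−vt)/(2√(Dt)) = (44 − 31.9)/6.043 = 2.002; ½·erfc(2.002) = 0.002318.
C = 4.8 × 0.002318 = 0.0111 mg/L.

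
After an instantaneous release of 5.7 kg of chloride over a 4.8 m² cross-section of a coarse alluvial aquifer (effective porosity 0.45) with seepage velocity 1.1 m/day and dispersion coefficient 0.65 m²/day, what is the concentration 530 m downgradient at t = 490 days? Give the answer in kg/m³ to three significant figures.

0.0391 kg/m³

For an instantaneous plane source, C(x,t) = M/(n_e·A·√(4πDt)) · exp(−(x−vt)²/(4Dt)), with n_e·A the pore (flow) area.
Plume center vt = 1.1 × 490 = 539 m, so the well at 530 m is 9 m upgradient of the peak.
√(4πDt) = 63.26 m, giving peak height M/(n_e·A·√(4πDt)) = 5.7/(0.45 × 4.8 × 63.26) = 0.04171 kg/m³.
(x−vt)²/(4Dt) = (-9)²/(4 × 0.65 × 490) = 0.06358; exp(−0.06358) = 0.9384.
C = 0.04171 × 0.9384 = 0.0391 kg/m³.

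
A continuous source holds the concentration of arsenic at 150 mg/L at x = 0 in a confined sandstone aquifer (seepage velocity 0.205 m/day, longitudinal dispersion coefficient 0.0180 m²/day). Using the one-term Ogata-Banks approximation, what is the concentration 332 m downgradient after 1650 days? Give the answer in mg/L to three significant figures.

119 mg/L

For a continuous step input, C/C₀ ≈ ½·erfc((x−vt)/(2√(Dt))).
vt = 0.205 × 1650 = 338.25 m and 2√(Dt) = 2√(0.0180 × 1650) = 10.90 m.
Argument (x−vt)/(2√(Dt)) = (332 − 338.25)/10.90 = -0.5734; ½·erfc(-0.5734) = 0.7913.
C = 150 × 0.7913 = 119 mg/L.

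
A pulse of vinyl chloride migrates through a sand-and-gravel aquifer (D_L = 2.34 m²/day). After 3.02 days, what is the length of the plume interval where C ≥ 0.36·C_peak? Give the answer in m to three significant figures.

10.7 m

The plume is Gaussian with σ = √(2Dt) = √(2 × 2.34 × 3.02) = 3.759 m.
C/C_peak = exp(−Δx²/(2σ²)) = 0.36 ⇒ Δx = σ·√(−2 ln 0.36) = 3.759 × 1.429 = 5.372 m.
Width = 2Δx = 10.7 m.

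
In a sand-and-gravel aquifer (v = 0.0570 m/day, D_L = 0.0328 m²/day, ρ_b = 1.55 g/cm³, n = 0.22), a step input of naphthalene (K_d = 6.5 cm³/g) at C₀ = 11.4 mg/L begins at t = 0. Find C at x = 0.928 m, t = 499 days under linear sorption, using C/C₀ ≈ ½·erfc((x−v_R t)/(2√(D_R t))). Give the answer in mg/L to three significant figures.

4.00 mg/L

Retardation factor R = 1 + ρ_b·K_d/n = 1 + 1.55 × 6.5/0.22 = 46.80.
Sorption retards both mechanisms: v_R = v/R = 0.001218 m/day, D_R = D/R = 0.0007009 m²/day.
v_R·t = 0.001218 × 499 = 0.607782 m; 2√(D_R t) = 1.183 m; argument = (0.928 − 0.607782)/1.183 = 0.2707.
C = C₀ × ½·erfc(0.2707) = 11.4 × 0.3509 = 4.00 mg/L.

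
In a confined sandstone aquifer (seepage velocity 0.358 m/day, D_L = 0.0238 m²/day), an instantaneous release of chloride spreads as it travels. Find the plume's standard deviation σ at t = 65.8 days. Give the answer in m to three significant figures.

Dispersive spreading gives a Gaussian with σ² = 2Dt; advection only shifts the center.
σ = √(2 × 0.0238 × 65.8) = 1.77 m.

1.77 m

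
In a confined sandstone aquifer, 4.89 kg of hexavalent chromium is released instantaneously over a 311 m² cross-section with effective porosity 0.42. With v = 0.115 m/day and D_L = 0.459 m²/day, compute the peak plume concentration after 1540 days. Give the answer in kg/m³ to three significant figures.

The peak of an instantaneous 1D plume sits at x = vt; there the Gaussian factor is 1 and C_max = M/(n_e·A·√(4πDt)), where n_e·A is the pore area the mass is dissolved in.
√(4πDt) = √(4π × 0.459 × 1540) = 94.25 m, so C_max = 4.89/(0.42 × 311 × 94.25) = 0.000397 kg/m³.

0.000397 kg/m³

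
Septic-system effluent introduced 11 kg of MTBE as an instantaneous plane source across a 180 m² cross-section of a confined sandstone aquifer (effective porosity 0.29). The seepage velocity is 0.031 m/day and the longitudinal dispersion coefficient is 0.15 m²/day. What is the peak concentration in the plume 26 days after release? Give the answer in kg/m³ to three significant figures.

0.0301 kg/m³

The peak of an instantaneous 1D plume sits at x = vt; there the Gaussian factor is 1 and C_max = M/(n_e·A·√(4πDt)), where n_e·A is the pore area the mass is dissolved in.
√(4πDt) = √(4π × 0.15 × 26) = 7.001 m, so C_max = 11/(0.29 × 180 × 7.001) = 0.0301 kg/m³.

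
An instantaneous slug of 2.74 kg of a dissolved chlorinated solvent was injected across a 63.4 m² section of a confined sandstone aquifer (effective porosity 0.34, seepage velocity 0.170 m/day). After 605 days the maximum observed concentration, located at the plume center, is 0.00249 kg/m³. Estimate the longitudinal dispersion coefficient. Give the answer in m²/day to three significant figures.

0.343 m²/day

At the plume center C_max = M/(n_e·A·√(4πDt)), so D = M²/(4πt·(n_e·A·C_max)²).
n_e·A·C_max = 0.34 × 63.4 × 0.00249 = 0.05367 kg/m.
D = 2.74²/(4π × 605 × 0.05367²) = 0.343 m²/day.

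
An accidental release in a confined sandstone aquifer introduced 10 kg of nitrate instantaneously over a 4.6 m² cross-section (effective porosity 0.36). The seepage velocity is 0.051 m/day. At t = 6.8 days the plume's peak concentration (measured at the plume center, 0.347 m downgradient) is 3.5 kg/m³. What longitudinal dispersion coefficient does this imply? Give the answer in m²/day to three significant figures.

At the plume center C_max = M/(n_e·A·√(4πDt)), so D = M²/(4πt·(n_e·A·C_max)²).
n_e·A·C_max = 0.36 × 4.6 × 3.5 = 5.796 kg/m.
D = 10²/(4π × 6.8 × 5.796²) = 0.0348 m²/day.

0.0348 m²/day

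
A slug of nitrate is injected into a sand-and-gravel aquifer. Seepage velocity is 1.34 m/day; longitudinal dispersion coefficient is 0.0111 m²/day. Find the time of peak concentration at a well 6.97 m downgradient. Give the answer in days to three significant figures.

5.20 days

For the 1D instantaneous-source solution, setting ∂C/∂t = 0 at fixed x gives v²t² + 2Dt − x² = 0, so t = (√(D² + v²x²) − D)/v².
√(D² + v²x²) = √(0.0111² + 1.34² × 6.97²) = 9.340; v² = 1.7956.
t = (9.340 − 0.0111)/1.7956 = 5.20 days (vs. the pure-advection estimate x/v = 5.20 d).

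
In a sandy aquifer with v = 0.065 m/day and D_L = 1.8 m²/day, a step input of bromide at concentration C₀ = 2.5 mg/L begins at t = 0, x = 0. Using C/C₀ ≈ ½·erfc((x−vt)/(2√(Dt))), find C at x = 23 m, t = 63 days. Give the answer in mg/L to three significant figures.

0.262 mg/L

For a continuous step input, C/C₀ ≈ ½·erfc((x−vt)/(2√(Dt))).
vt = 0.065 × 63 = 4.095 m and 2√(Dt) = 2√(1.8 × 63) = 21.30 m.
Argument (x−vt)/(2√(Dt)) = (23 − 4.095)/21.30 = 0.8876; ½·erfc(0.8876) = 0.1047.
C = 2.5 × 0.1047 = 0.262 mg/L.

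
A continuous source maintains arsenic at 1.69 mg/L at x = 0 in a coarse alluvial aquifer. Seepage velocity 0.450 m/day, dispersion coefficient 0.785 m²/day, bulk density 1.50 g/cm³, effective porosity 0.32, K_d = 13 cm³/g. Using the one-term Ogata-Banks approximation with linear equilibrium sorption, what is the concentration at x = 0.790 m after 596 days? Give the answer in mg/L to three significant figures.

Retardation factor R = 1 + ρ_b·K_d/n = 1 + 1.50 × 13/0.32 = 61.94.
Sorption retards both mechanisms: v_R = v/R = 0.007265 m/day, D_R = D/R = 0.01267 m²/day.
v_R·t = 0.007265 × 596 = 4.32994 m; 2√(D_R t) = 5.496 m; argument = (0.790 − 4.32994)/5.496 = -0.6441.
C = C₀ × ½·erfc(-0.6441) = 1.69 × 0.8188 = 1.38 mg/L.

1.38 mg/L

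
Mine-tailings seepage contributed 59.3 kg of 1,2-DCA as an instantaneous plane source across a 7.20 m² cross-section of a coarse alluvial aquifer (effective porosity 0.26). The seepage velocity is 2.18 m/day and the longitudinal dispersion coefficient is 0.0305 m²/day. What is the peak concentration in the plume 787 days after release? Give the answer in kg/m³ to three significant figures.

The peak of an instantaneous 1D plume sits at x = vt; there the Gaussian factor is 1 and C_max = M/(n_e·A·√(4πDt)), where n_e·A is the pore area the mass is dissolved in.
√(4πDt) = √(4π × 0.0305 × 787) = 17.37 m, so C_max = 59.3/(0.26 × 7.20 × 17.37) = 1.82 kg/m³.

1.82 kg/m³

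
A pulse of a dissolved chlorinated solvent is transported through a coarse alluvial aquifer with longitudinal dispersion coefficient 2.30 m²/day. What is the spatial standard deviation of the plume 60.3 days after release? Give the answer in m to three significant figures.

Dispersive spreading gives a Gaussian with σ² = 2Dt; advection only shifts the center.
σ = √(2 × 2.30 × 60.3) = 16.7 m.

16.7 m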